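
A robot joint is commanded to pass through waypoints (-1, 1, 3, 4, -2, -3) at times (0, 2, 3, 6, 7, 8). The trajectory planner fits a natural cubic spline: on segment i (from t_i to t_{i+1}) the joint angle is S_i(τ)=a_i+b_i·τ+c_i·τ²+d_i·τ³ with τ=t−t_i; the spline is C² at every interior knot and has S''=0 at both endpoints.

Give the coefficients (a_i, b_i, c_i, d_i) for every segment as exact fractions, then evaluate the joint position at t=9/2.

Δ: Δ0=1, Δ1=2, Δ2=1/3, Δ3=-6, Δ4=-1
row 1: diag=6, rhs=6; c'=1/6, d'=1
row 2: denom=8−1·1/6=47/6; d'=(-10−1·1)/(47/6)=-66/47
row 3: denom=8−3·18/47=322/47; d'=(-38−3·-66/47)/(322/47)=-794/161
row 4: denom=4−1·47/322=1241/322; d'=(30−1·-794/161)/(1241/322)=11248/1241
back: M4=11248/1241
back: M3=-794/161−47/322·11248/1241=-7762/1241
back: M2=-66/47−18/47·-7762/1241=1230/1241
back: M1=1−1/6·1230/1241=1036/1241
M: M0=0, M1=1036/1241, M2=1230/1241, M3=-7762/1241, M4=11248/1241, M5=0
seg 0: a=-1, c=M0/2=0, d=(M1−M0)/(6·2)=259/3723, b=Δ0−h0·(2M0+M1)/6=2687/3723
seg 1: a=1, c=M1/2=518/1241, d=(M2−M1)/(6·1)=97/3723, b=Δ1−h1·(2M1+M2)/6=5795/3723
seg 2: a=3, c=M2/2=615/1241, d=(M3−M2)/(6·3)=-4496/11169, b=Δ2−h2·(2M2+M3)/6=9194/3723
seg 3: a=4, c=M3/2=-3881/1241, d=(M4−M3)/(6·1)=9505/3723, b=Δ3−h3·(2M3+M4)/6=-20200/3723
seg 4: a=-2, c=M4/2=5624/1241, d=(M5−M4)/(6·1)=-5624/3723, b=Δ4−h4·(2M4+M5)/6=-14971/3723
t_q=9/2 → seg 2, τ=3/2; S=3+9194/3723·τ+615/1241·τ²+-4496/11169·τ³=32071/4964

  seg 0: a=-1 b=2687/3723 c=0 d=259/3723
  seg 1: a=1 b=5795/3723 c=518/1241 d=97/3723
  seg 2: a=3 b=9194/3723 c=615/1241 d=-4496/11169
  seg 3: a=4 b=-20200/3723 c=-3881/1241 d=9505/3723
  seg 4: a=-2 b=-14971/3723 c=5624/1241 d=-5624/3723
S(9/2) = 32071/4964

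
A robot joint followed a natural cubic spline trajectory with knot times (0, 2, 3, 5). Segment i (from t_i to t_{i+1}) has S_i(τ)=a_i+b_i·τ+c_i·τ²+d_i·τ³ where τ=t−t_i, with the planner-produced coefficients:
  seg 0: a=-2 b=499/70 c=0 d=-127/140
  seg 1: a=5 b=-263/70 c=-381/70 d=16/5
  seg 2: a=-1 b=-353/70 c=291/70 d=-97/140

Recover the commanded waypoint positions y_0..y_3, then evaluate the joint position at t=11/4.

y_0 = S_0(0) = a_0 = -2
y_1 = S_1(0) = a_1 = 5
y_2 = S_2(0) = a_2 = -1
y_3 = S_2(2) = 0
t_q=11/4 is in segment 1 (τ=3/4); S_1(τ)=527/1120

y_0=-2 y_1=5 y_2=-1 y_3=0
S(11/4) = 527/1120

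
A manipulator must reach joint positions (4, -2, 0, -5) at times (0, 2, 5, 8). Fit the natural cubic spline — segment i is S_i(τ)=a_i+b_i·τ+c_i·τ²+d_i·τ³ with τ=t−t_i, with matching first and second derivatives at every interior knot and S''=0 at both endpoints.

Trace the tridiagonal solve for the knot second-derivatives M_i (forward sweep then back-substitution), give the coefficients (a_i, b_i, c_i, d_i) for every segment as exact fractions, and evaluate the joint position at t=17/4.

Δ: Δ0=-3, Δ1=2/3, Δ2=-5/3
row 1: diag=10, rhs=22; c'=3/10, d'=11/5
row 2: denom=12−3·3/10=111/10; d'=(-14−3·11/5)/(111/10)=-206/111
back: M2=-206/111
back: M1=11/5−3/10·-206/111=102/37
M: M0=0, M1=102/37, M2=-206/111, M3=0
seg 0: a=4, c=M0/2=0, d=(M1−M0)/(6·2)=17/74, b=Δ0−h0·(2M0+M1)/6=-145/37
seg 1: a=-2, c=M1/2=51/37, d=(M2−M1)/(6·3)=-256/999, b=Δ1−h1·(2M1+M2)/6=-43/37
seg 2: a=0, c=M2/2=-103/111, d=(M3−M2)/(6·3)=103/999, b=Δ2−h2·(2M2+M3)/6=7/37
t_q=17/4 → seg 1, τ=9/4; S=-2+-43/37·τ+51/37·τ²+-256/999·τ³=-329/592

  seg 0: a=4 b=-145/37 c=0 d=17/74
  seg 1: a=-2 b=-43/37 c=51/37 d=-256/999
  seg 2: a=0 b=7/37 c=-103/111 d=103/999
S(17/4) = -329/592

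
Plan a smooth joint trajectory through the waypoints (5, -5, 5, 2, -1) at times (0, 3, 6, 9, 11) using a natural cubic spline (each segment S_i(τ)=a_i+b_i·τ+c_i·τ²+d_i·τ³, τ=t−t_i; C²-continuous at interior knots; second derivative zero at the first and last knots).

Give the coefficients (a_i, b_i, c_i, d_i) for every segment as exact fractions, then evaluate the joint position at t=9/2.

  seg 0: a=5 b=-499/92 c=0 d=577/2484
  seg 1: a=-5 b=39/46 c=577/276 d=-1045/2484
  seg 2: a=5 b=187/92 c=-39/23 d=21/92
  seg 3: a=2 b=-91/46 c=33/92 d=-11/184
S(9/2) = -327/736

Δ: Δ0=-10/3, Δ1=10/3, Δ2=-1, Δ3=-3/2
row 1: diag=12, rhs=40; c'=1/4, d'=10/3
row 2: denom=12−3·1/4=45/4; d'=(-26−3·10/3)/(45/4)=-16/5
row 3: denom=10−3·4/15=46/5; d'=(-3−3·-16/5)/(46/5)=33/46
back: M3=33/46
back: M2=-16/5−4/15·33/46=-78/23
back: M1=10/3−1/4·-78/23=577/138
M: M0=0, M1=577/138, M2=-78/23, M3=33/46, M4=0
seg 0: a=5, c=M0/2=0, d=(M1−M0)/(6·3)=577/2484, b=Δ0−h0·(2M0+M1)/6=-499/92
seg 1: a=-5, c=M1/2=577/276, d=(M2−M1)/(6·3)=-1045/2484, b=Δ1−h1·(2M1+M2)/6=39/46
seg 2: a=5, c=M2/2=-39/23, d=(M3−M2)/(6·3)=21/92, b=Δ2−h2·(2M2+M3)/6=187/92
seg 3: a=2, c=M3/2=33/92, d=(M4−M3)/(6·2)=-11/184, b=Δ3−h3·(2M3+M4)/6=-91/46
t_q=9/2 → seg 1, τ=3/2; S=-5+39/46·τ+577/276·τ²+-1045/2484·τ³=-327/736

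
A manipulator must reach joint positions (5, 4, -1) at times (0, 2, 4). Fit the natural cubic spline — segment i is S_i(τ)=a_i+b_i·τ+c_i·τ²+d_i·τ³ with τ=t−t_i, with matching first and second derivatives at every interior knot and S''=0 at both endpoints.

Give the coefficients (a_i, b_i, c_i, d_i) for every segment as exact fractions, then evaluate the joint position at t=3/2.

Δ: Δ0=-1/2, Δ1=-5/2
row 1: diag=8, rhs=-12; c'=1/4, d'=-3/2
back: M1=-3/2
M: M0=0, M1=-3/2, M2=0
seg 0: a=5, c=M0/2=0, d=(M1−M0)/(6·2)=-1/8, b=Δ0−h0·(2M0+M1)/6=0
seg 1: a=4, c=M1/2=-3/4, d=(M2−M1)/(6·2)=1/8, b=Δ1−h1·(2M1+M2)/6=-3/2
t_q=3/2 → seg 0, τ=3/2; S=5+0·τ+0·τ²+-1/8·τ³=293/64

  seg 0: a=5 b=0 c=0 d=-1/8
  seg 1: a=4 b=-3/2 c=-3/4 d=1/8
S(3/2) = 293/64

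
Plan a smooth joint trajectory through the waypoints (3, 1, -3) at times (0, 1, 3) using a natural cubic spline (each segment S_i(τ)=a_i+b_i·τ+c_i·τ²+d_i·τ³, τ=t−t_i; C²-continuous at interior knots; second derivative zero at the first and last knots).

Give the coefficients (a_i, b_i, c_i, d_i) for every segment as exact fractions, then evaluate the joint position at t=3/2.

Δ: Δ0=-2, Δ1=-2
row 1: diag=6, rhs=0; c'=1/3, d'=0
back: M1=0
M: M0=0, M1=0, M2=0
seg 0: a=3, c=M0/2=0, d=(M1−M0)/(6·1)=0, b=Δ0−h0·(2M0+M1)/6=-2
seg 1: a=1, c=M1/2=0, d=(M2−M1)/(6·2)=0, b=Δ1−h1·(2M1+M2)/6=-2
t_q=3/2 → seg 1, τ=1/2; S=1+-2·τ+0·τ²+0·τ³=0

  seg 0: a=3 b=-2 c=0 d=0
  seg 1: a=1 b=-2 c=0 d=0
S(3/2) = 0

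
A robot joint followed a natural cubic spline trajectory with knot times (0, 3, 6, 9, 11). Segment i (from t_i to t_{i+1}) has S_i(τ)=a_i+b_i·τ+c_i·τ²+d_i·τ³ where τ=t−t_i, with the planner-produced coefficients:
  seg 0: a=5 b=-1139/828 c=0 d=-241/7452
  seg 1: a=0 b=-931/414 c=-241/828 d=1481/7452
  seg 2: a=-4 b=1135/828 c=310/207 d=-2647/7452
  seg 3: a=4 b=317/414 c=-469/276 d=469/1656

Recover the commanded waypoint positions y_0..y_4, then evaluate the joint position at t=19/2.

y_0 = S_0(0) = a_0 = 5
y_1 = S_1(0) = a_1 = 0
y_2 = S_2(0) = a_2 = -4
y_3 = S_3(0) = a_3 = 4
y_4 = S_3(2) = 1
t_q=19/2 is in segment 3 (τ=1/2); S_3(τ)=17635/4416

y_0=5 y_1=0 y_2=-4 y_3=4 y_4=1
S(19/2) = 17635/4416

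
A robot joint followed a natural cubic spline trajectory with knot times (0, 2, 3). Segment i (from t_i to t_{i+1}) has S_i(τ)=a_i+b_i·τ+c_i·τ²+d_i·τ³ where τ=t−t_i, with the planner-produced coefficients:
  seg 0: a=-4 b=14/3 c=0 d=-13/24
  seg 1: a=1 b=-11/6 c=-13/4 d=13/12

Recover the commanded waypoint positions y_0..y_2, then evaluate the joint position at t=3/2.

y_0 = S_0(0) = a_0 = -4
y_1 = S_1(0) = a_1 = 1
y_2 = S_1(1) = -3
t_q=3/2 is in segment 0 (τ=3/2); S_0(τ)=75/64

y_0=-4 y_1=1 y_2=-3
S(3/2) = 75/64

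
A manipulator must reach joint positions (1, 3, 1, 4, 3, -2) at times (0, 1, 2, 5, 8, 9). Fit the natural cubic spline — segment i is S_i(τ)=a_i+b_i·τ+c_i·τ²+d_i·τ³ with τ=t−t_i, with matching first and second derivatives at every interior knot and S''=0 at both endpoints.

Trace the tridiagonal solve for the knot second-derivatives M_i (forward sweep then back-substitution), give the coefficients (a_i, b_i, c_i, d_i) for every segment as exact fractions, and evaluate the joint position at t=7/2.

  seg 0: a=1 b=7565/2409 c=0 d=-2747/2409
  seg 1: a=3 b=-676/2409 c=-2747/803 d=4099/2409
  seg 2: a=1 b=-4861/2409 c=1352/803 d=-4898/21681
  seg 3: a=4 b=4781/2409 c=-842/2409 d=-278/1971
  seg 4: a=3 b=-9445/2409 c=-1300/803 d=1300/2409
S(7/2) = 3209/3212

Δ: Δ0=2, Δ1=-2, Δ2=1, Δ3=-1/3, Δ4=-5
row 1: diag=4, rhs=-24; c'=1/4, d'=-6
row 2: denom=8−1·1/4=31/4; d'=(18−1·-6)/(31/4)=96/31
row 3: denom=12−3·12/31=336/31; d'=(-8−3·96/31)/(336/31)=-67/42
row 4: denom=8−3·31/112=803/112; d'=(-28−3·-67/42)/(803/112)=-2600/803
back: M4=-2600/803
back: M3=-67/42−31/112·-2600/803=-1684/2409
back: M2=96/31−12/31·-1684/2409=2704/803
back: M1=-6−1/4·2704/803=-5494/803
M: M0=0, M1=-5494/803, M2=2704/803, M3=-1684/2409, M4=-2600/803, M5=0
seg 0: a=1, c=M0/2=0, d=(M1−M0)/(6·1)=-2747/2409, b=Δ0−h0·(2M0+M1)/6=7565/2409
seg 1: a=3, c=M1/2=-2747/803, d=(M2−M1)/(6·1)=4099/2409, b=Δ1−h1·(2M1+M2)/6=-676/2409
seg 2: a=1, c=M2/2=1352/803, d=(M3−M2)/(6·3)=-4898/21681, b=Δ2−h2·(2M2+M3)/6=-4861/2409
seg 3: a=4, c=M3/2=-842/2409, d=(M4−M3)/(6·3)=-278/1971, b=Δ3−h3·(2M3+M4)/6=4781/2409
seg 4: a=3, c=M4/2=-1300/803, d=(M5−M4)/(6·1)=1300/2409, b=Δ4−h4·(2M4+M5)/6=-9445/2409
t_q=7/2 → seg 2, τ=3/2; S=1+-4861/2409·τ+1352/803·τ²+-4898/21681·τ³=3209/3212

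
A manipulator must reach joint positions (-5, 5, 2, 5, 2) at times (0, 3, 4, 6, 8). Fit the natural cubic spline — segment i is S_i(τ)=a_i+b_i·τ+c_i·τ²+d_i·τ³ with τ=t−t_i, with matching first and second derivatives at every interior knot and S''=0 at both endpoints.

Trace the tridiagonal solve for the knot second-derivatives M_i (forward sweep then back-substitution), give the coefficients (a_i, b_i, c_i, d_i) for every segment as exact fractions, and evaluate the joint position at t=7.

  seg 0: a=-5 b=3163/516 c=0 d=-481/1548
  seg 1: a=5 b=-583/258 c=-481/172 d=1061/516
  seg 2: a=2 b=-869/516 c=145/43 d=-1837/2064
  seg 3: a=5 b=145/129 c=-677/344 d=677/2064
S(7) = 3085/688

Δ: Δ0=10/3, Δ1=-3, Δ2=3/2, Δ3=-3/2
row 1: diag=8, rhs=-38; c'=1/8, d'=-19/4
row 2: denom=6−1·1/8=47/8; d'=(27−1·-19/4)/(47/8)=254/47
row 3: denom=8−2·16/47=344/47; d'=(-18−2·254/47)/(344/47)=-677/172
back: M3=-677/172
back: M2=254/47−16/47·-677/172=290/43
back: M1=-19/4−1/8·290/43=-481/86
M: M0=0, M1=-481/86, M2=290/43, M3=-677/172, M4=0
seg 0: a=-5, c=M0/2=0, d=(M1−M0)/(6·3)=-481/1548, b=Δ0−h0·(2M0+M1)/6=3163/516
seg 1: a=5, c=M1/2=-481/172, d=(M2−M1)/(6·1)=1061/516, b=Δ1−h1·(2M1+M2)/6=-583/258
seg 2: a=2, c=M2/2=145/43, d=(M3−M2)/(6·2)=-1837/2064, b=Δ2−h2·(2M2+M3)/6=-869/516
seg 3: a=5, c=M3/2=-677/344, d=(M4−M3)/(6·2)=677/2064, b=Δ3−h3·(2M3+M4)/6=145/129
t_q=7 → seg 3, τ=1; S=5+145/129·τ+-677/344·τ²+677/2064·τ³=3085/688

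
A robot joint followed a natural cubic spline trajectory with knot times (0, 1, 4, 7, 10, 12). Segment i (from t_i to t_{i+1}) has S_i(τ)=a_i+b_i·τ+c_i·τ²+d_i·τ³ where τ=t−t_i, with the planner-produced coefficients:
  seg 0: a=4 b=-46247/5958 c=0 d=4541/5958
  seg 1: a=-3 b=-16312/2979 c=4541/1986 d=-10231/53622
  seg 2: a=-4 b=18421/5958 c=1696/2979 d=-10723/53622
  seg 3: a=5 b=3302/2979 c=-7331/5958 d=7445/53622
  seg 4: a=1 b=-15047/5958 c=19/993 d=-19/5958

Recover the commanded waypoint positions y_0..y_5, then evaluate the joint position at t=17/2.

y_0 = S_0(0) = a_0 = 4
y_1 = S_1(0) = a_1 = -3
y_2 = S_2(0) = a_2 = -4
y_3 = S_3(0) = a_3 = 5
y_4 = S_4(0) = a_4 = 1
y_5 = S_4(2) = -4
t_q=17/2 is in segment 3 (τ=3/2); S_3(τ)=23105/5296

y_0=4 y_1=-3 y_2=-4 y_3=5 y_4=1 y_5=-4
S(17/2) = 23105/5296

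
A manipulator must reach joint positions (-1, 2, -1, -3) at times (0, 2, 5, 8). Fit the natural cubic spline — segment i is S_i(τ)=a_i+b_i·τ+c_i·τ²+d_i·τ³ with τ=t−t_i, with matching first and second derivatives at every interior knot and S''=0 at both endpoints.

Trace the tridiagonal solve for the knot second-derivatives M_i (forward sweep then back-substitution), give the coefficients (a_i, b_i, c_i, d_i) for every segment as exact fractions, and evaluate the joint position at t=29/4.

Δ: Δ0=3/2, Δ1=-1, Δ2=-2/3
row 1: diag=10, rhs=-15; c'=3/10, d'=-3/2
row 2: denom=12−3·3/10=111/10; d'=(2−3·-3/2)/(111/10)=65/111
back: M2=65/111
back: M1=-3/2−3/10·65/111=-62/37
M: M0=0, M1=-62/37, M2=65/111, M3=0
seg 0: a=-1, c=M0/2=0, d=(M1−M0)/(6·2)=-31/222, b=Δ0−h0·(2M0+M1)/6=457/222
seg 1: a=2, c=M1/2=-31/37, d=(M2−M1)/(6·3)=251/1998, b=Δ1−h1·(2M1+M2)/6=85/222
seg 2: a=-1, c=M2/2=65/222, d=(M3−M2)/(6·3)=-65/1998, b=Δ2−h2·(2M2+M3)/6=-139/111
t_q=29/4 → seg 2, τ=9/4; S=-1+-139/111·τ+65/222·τ²+-65/1998·τ³=-12815/4736

  seg 0: a=-1 b=457/222 c=0 d=-31/222
  seg 1: a=2 b=85/222 c=-31/37 d=251/1998
  seg 2: a=-1 b=-139/111 c=65/222 d=-65/1998
S(29/4) = -12815/4736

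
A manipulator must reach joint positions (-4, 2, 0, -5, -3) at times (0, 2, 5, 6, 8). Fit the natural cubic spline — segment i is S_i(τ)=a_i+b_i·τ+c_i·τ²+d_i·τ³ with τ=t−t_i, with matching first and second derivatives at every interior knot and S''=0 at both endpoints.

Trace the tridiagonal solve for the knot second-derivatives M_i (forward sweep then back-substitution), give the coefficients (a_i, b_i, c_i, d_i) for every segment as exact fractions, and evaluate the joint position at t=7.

  seg 0: a=-4 b=2101/624 c=0 d=-229/2496
  seg 1: a=2 b=707/312 c=-229/416 d=-41/288
  seg 2: a=0 b=-6091/1248 c=-381/208 d=2137/1248
  seg 3: a=-5 b=-1063/312 c=1375/416 d=-1375/2496
S(7) = -4703/832

Δ: Δ0=3, Δ1=-2/3, Δ2=-5, Δ3=1
row 1: diag=10, rhs=-22; c'=3/10, d'=-11/5
row 2: denom=8−3·3/10=71/10; d'=(-26−3·-11/5)/(71/10)=-194/71
row 3: denom=6−1·10/71=416/71; d'=(36−1·-194/71)/(416/71)=1375/208
back: M3=1375/208
back: M2=-194/71−10/71·1375/208=-381/104
back: M1=-11/5−3/10·-381/104=-229/208
M: M0=0, M1=-229/208, M2=-381/104, M3=1375/208, M4=0
seg 0: a=-4, c=M0/2=0, d=(M1−M0)/(6·2)=-229/2496, b=Δ0−h0·(2M0+M1)/6=2101/624
seg 1: a=2, c=M1/2=-229/416, d=(M2−M1)/(6·3)=-41/288, b=Δ1−h1·(2M1+M2)/6=707/312
seg 2: a=0, c=M2/2=-381/208, d=(M3−M2)/(6·1)=2137/1248, b=Δ2−h2·(2M2+M3)/6=-6091/1248
seg 3: a=-5, c=M3/2=1375/416, d=(M4−M3)/(6·2)=-1375/2496, b=Δ3−h3·(2M3+M4)/6=-1063/312
t_q=7 → seg 3, τ=1; S=-5+-1063/312·τ+1375/416·τ²+-1375/2496·τ³=-4703/832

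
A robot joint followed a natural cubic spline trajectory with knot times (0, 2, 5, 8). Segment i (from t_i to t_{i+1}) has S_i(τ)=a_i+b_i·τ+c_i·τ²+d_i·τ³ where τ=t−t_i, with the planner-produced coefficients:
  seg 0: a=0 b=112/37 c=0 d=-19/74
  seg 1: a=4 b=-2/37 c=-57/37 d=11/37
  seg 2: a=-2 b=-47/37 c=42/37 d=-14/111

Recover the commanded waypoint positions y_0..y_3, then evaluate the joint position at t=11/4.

y_0 = S_0(0) = a_0 = 0
y_1 = S_1(0) = a_1 = 4
y_2 = S_2(0) = a_2 = -2
y_3 = S_2(3) = 1
t_q=11/4 is in segment 1 (τ=3/4); S_1(τ)=7621/2368

y_0=0 y_1=4 y_2=-2 y_3=1
S(11/4) = 7621/2368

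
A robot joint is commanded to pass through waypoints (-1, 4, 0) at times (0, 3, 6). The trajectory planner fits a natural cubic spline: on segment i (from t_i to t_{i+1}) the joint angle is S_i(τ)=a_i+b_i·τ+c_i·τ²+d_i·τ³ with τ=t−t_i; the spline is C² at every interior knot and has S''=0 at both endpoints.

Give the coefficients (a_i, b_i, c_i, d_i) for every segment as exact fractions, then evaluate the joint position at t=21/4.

  seg 0: a=-1 b=29/12 c=0 d=-1/12
  seg 1: a=4 b=1/6 c=-3/4 d=1/12
S(21/4) = 391/256

Δ: Δ0=5/3, Δ1=-4/3
row 1: diag=12, rhs=-18; c'=1/4, d'=-3/2
back: M1=-3/2
M: M0=0, M1=-3/2, M2=0
seg 0: a=-1, c=M0/2=0, d=(M1−M0)/(6·3)=-1/12, b=Δ0−h0·(2M0+M1)/6=29/12
seg 1: a=4, c=M1/2=-3/4, d=(M2−M1)/(6·3)=1/12, b=Δ1−h1·(2M1+M2)/6=1/6
t_q=21/4 → seg 1, τ=9/4; S=4+1/6·τ+-3/4·τ²+1/12·τ³=391/256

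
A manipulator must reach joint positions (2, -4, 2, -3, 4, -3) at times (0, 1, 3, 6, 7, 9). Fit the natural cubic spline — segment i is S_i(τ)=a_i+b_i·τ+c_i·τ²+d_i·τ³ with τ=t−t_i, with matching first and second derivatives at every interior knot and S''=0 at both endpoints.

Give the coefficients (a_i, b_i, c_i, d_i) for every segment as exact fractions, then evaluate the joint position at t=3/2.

Δ: Δ0=-6, Δ1=3, Δ2=-5/3, Δ3=7, Δ4=-7/2
row 1: diag=6, rhs=54; c'=1/3, d'=9
row 2: denom=10−2·1/3=28/3; d'=(-28−2·9)/(28/3)=-69/14
row 3: denom=8−3·9/28=197/28; d'=(52−3·-69/14)/(197/28)=1870/197
row 4: denom=6−1·28/197=1154/197; d'=(-63−1·1870/197)/(1154/197)=-14281/1154
back: M4=-14281/1154
back: M3=1870/197−28/197·-14281/1154=6492/577
back: M2=-69/14−9/28·6492/577=-9861/1154
back: M1=9−1/3·-9861/1154=13673/1154
M: M0=0, M1=13673/1154, M2=-9861/1154, M3=6492/577, M4=-14281/1154, M5=0
seg 0: a=2, c=M0/2=0, d=(M1−M0)/(6·1)=13673/6924, b=Δ0−h0·(2M0+M1)/6=-55217/6924
seg 1: a=-4, c=M1/2=13673/2308, d=(M2−M1)/(6·2)=-11767/6924, b=Δ1−h1·(2M1+M2)/6=-7099/3462
seg 2: a=2, c=M2/2=-9861/2308, d=(M3−M2)/(6·3)=7615/6924, b=Δ2−h2·(2M2+M3)/6=4337/3462
seg 3: a=-3, c=M3/2=3246/577, d=(M4−M3)/(6·1)=-27265/6924, b=Δ3−h3·(2M3+M4)/6=36781/6924
seg 4: a=4, c=M4/2=-14281/2308, d=(M5−M4)/(6·2)=14281/13848, b=Δ4−h4·(2M4+M5)/6=16445/3462
t_q=3/2 → seg 1, τ=1/2; S=-4+-7099/3462·τ+13673/2308·τ²+-11767/6924·τ³=-69363/18464

  seg 0: a=2 b=-55217/6924 c=0 d=13673/6924
  seg 1: a=-4 b=-7099/3462 c=13673/2308 d=-11767/6924
  seg 2: a=2 b=4337/3462 c=-9861/2308 d=7615/6924
  seg 3: a=-3 b=36781/6924 c=3246/577 d=-27265/6924
  seg 4: a=4 b=16445/3462 c=-14281/2308 d=14281/13848
S(3/2) = -69363/18464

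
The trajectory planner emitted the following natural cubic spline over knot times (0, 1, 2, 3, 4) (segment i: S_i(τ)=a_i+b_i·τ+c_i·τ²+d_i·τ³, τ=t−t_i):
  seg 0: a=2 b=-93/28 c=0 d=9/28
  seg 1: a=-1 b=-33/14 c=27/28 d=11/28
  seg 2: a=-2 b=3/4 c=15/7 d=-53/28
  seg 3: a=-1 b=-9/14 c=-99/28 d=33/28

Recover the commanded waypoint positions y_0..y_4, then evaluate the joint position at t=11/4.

y_0=2 y_1=-1 y_2=-2 y_3=-1 y_4=-4
S(11/4) = -1847/1792

y_0 = S_0(0) = a_0 = 2
y_1 = S_1(0) = a_1 = -1
y_2 = S_2(0) = a_2 = -2
y_3 = S_3(0) = a_3 = -1
y_4 = S_3(1) = -4
t_q=11/4 is in segment 2 (τ=3/4); S_2(τ)=-1847/1792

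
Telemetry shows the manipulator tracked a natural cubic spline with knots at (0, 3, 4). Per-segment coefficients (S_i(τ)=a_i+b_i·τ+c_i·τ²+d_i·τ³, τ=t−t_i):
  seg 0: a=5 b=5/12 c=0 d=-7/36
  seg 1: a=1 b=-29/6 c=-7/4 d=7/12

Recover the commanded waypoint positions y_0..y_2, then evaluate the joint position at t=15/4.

y_0=5 y_1=1 y_2=-5
S(15/4) = -861/256

y_0 = S_0(0) = a_0 = 5
y_1 = S_1(0) = a_1 = 1
y_2 = S_1(1) = -5
t_q=15/4 is in segment 1 (τ=3/4); S_1(τ)=-861/256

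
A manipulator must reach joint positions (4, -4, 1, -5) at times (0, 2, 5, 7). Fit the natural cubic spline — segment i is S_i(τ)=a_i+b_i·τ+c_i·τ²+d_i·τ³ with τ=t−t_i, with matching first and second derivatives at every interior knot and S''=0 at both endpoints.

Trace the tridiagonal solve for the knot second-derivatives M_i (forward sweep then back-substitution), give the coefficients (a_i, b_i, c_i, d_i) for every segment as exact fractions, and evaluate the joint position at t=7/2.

  seg 0: a=4 b=-1516/273 c=0 d=106/273
  seg 1: a=-4 b=-244/273 c=212/91 d=-31/63
  seg 2: a=1 b=-55/273 c=-191/91 d=191/546
S(7/2) = -183/104

Δ: Δ0=-4, Δ1=5/3, Δ2=-3
row 1: diag=10, rhs=34; c'=3/10, d'=17/5
row 2: denom=10−3·3/10=91/10; d'=(-28−3·17/5)/(91/10)=-382/91
back: M2=-382/91
back: M1=17/5−3/10·-382/91=424/91
M: M0=0, M1=424/91, M2=-382/91, M3=0
seg 0: a=4, c=M0/2=0, d=(M1−M0)/(6·2)=106/273, b=Δ0−h0·(2M0+M1)/6=-1516/273
seg 1: a=-4, c=M1/2=212/91, d=(M2−M1)/(6·3)=-31/63, b=Δ1−h1·(2M1+M2)/6=-244/273
seg 2: a=1, c=M2/2=-191/91, d=(M3−M2)/(6·2)=191/546, b=Δ2−h2·(2M2+M3)/6=-55/273
t_q=7/2 → seg 1, τ=3/2; S=-4+-244/273·τ+212/91·τ²+-31/63·τ³=-183/104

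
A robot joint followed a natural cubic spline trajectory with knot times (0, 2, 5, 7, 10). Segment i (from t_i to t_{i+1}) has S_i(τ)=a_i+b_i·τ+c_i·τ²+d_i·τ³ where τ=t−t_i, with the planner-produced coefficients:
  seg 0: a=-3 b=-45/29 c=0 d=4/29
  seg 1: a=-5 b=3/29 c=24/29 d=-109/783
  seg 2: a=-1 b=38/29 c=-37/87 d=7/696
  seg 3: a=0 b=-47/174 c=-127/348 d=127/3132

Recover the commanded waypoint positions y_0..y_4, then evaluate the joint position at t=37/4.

y_0=-3 y_1=-5 y_2=-1 y_3=0 y_4=-3
S(37/4) = -14799/7424

y_0 = S_0(0) = a_0 = -3
y_1 = S_1(0) = a_1 = -5
y_2 = S_2(0) = a_2 = -1
y_3 = S_3(0) = a_3 = 0
y_4 = S_3(3) = -3
t_q=37/4 is in segment 3 (τ=9/4); S_3(τ)=-14799/7424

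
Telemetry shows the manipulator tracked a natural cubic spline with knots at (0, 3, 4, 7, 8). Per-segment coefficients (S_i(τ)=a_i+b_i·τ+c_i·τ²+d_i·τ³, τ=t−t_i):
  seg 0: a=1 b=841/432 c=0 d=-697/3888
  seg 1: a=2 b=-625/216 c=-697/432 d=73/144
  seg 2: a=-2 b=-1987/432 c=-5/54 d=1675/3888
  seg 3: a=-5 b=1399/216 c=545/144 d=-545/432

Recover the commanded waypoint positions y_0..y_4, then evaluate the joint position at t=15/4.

y_0 = S_0(0) = a_0 = 1
y_1 = S_1(0) = a_1 = 2
y_2 = S_2(0) = a_2 = -2
y_3 = S_3(0) = a_3 = -5
y_4 = S_3(1) = 4
t_q=15/4 is in segment 1 (τ=3/4); S_1(τ)=-7961/9216

y_0=1 y_1=2 y_2=-2 y_3=-5 y_4=4
S(15/4) = -7961/9216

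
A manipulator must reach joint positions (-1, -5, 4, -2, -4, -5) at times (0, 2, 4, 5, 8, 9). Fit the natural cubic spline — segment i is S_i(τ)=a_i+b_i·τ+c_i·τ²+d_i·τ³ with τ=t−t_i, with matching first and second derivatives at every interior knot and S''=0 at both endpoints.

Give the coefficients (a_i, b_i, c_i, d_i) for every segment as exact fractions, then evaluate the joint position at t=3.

Δ: Δ0=-2, Δ1=9/2, Δ2=-6, Δ3=-2/3, Δ4=-1
row 1: diag=8, rhs=39; c'=1/4, d'=39/8
row 2: denom=6−2·1/4=11/2; d'=(-63−2·39/8)/(11/2)=-291/22
row 3: denom=8−1·2/11=86/11; d'=(32−1·-291/22)/(86/11)=995/172
row 4: denom=8−3·33/86=589/86; d'=(-2−3·995/172)/(589/86)=-3329/1178
back: M4=-3329/1178
back: M3=995/172−33/86·-3329/1178=4046/589
back: M2=-291/22−2/11·4046/589=-17053/1178
back: M1=39/8−1/4·-17053/1178=5003/589
M: M0=0, M1=5003/589, M2=-17053/1178, M3=4046/589, M4=-3329/1178, M5=0
seg 0: a=-1, c=M0/2=0, d=(M1−M0)/(6·2)=5003/7068, b=Δ0−h0·(2M0+M1)/6=-8537/1767
seg 1: a=-5, c=M1/2=5003/1178, d=(M2−M1)/(6·2)=-27059/14136, b=Δ1−h1·(2M1+M2)/6=6472/1767
seg 2: a=4, c=M2/2=-17053/2356, d=(M3−M2)/(6·1)=25145/7068, b=Δ2−h2·(2M2+M3)/6=-8197/3534
seg 3: a=-2, c=M3/2=2023/589, d=(M4−M3)/(6·3)=-1269/2356, b=Δ3−h3·(2M3+M4)/6=-43277/7068
seg 4: a=-4, c=M4/2=-3329/2356, d=(M5−M4)/(6·1)=3329/7068, b=Δ4−h4·(2M4+M5)/6=-205/3534
t_q=3 → seg 1, τ=1; S=-5+6472/1767·τ+5003/1178·τ²+-27059/14136·τ³=4691/4712

  seg 0: a=-1 b=-8537/1767 c=0 d=5003/7068
  seg 1: a=-5 b=6472/1767 c=5003/1178 d=-27059/14136
  seg 2: a=4 b=-8197/3534 c=-17053/2356 d=25145/7068
  seg 3: a=-2 b=-43277/7068 c=2023/589 d=-1269/2356
  seg 4: a=-4 b=-205/3534 c=-3329/2356 d=3329/7068
S(3) = 4691/4712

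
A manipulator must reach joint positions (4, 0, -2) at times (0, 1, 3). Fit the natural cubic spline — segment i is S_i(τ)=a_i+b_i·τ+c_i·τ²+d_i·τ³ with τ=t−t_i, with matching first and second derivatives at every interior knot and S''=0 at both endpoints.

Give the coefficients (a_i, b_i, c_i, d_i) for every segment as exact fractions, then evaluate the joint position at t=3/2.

  seg 0: a=4 b=-9/2 c=0 d=1/2
  seg 1: a=0 b=-3 c=3/2 d=-1/4
S(3/2) = -37/32

Δ: Δ0=-4, Δ1=-1
row 1: diag=6, rhs=18; c'=1/3, d'=3
back: M1=3
M: M0=0, M1=3, M2=0
seg 0: a=4, c=M0/2=0, d=(M1−M0)/(6·1)=1/2, b=Δ0−h0·(2M0+M1)/6=-9/2
seg 1: a=0, c=M1/2=3/2, d=(M2−M1)/(6·2)=-1/4, b=Δ1−h1·(2M1+M2)/6=-3
t_q=3/2 → seg 1, τ=1/2; S=0+-3·τ+3/2·τ²+-1/4·τ³=-37/32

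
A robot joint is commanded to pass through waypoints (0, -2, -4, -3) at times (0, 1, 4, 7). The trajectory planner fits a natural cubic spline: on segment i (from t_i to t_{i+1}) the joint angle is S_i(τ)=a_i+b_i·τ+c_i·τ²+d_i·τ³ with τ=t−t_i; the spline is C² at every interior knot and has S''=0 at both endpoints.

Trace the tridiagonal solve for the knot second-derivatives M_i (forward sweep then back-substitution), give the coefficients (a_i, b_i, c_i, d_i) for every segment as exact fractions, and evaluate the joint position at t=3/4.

  seg 0: a=0 b=-187/87 c=0 d=13/87
  seg 1: a=-2 b=-148/87 c=13/29 d=-1/29
  seg 2: a=-4 b=5/87 c=4/29 d=-4/261
S(3/4) = -2875/1856

Δ: Δ0=-2, Δ1=-2/3, Δ2=1/3
row 1: diag=8, rhs=8; c'=3/8, d'=1
row 2: denom=12−3·3/8=87/8; d'=(6−3·1)/(87/8)=8/29
back: M2=8/29
back: M1=1−3/8·8/29=26/29
M: M0=0, M1=26/29, M2=8/29, M3=0
seg 0: a=0, c=M0/2=0, d=(M1−M0)/(6·1)=13/87, b=Δ0−h0·(2M0+M1)/6=-187/87
seg 1: a=-2, c=M1/2=13/29, d=(M2−M1)/(6·3)=-1/29, b=Δ1−h1·(2M1+M2)/6=-148/87
seg 2: a=-4, c=M2/2=4/29, d=(M3−M2)/(6·3)=-4/261, b=Δ2−h2·(2M2+M3)/6=5/87
t_q=3/4 → seg 0, τ=3/4; S=0+-187/87·τ+0·τ²+13/87·τ³=-2875/1856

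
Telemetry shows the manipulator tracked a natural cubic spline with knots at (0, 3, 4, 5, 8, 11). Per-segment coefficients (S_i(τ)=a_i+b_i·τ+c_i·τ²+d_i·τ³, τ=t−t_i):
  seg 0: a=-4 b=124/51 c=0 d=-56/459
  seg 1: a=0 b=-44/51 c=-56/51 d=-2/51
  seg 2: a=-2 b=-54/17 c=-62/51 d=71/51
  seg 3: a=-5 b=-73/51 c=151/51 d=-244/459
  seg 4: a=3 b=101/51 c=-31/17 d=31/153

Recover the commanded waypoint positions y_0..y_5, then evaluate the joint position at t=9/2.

y_0 = S_0(0) = a_0 = -4
y_1 = S_1(0) = a_1 = 0
y_2 = S_2(0) = a_2 = -2
y_3 = S_3(0) = a_3 = -5
y_4 = S_4(0) = a_4 = 3
y_5 = S_4(3) = -2
t_q=9/2 is in segment 2 (τ=1/2); S_2(τ)=-1517/408

y_0=-4 y_1=0 y_2=-2 y_3=-5 y_4=3 y_5=-2
S(9/2) = -1517/408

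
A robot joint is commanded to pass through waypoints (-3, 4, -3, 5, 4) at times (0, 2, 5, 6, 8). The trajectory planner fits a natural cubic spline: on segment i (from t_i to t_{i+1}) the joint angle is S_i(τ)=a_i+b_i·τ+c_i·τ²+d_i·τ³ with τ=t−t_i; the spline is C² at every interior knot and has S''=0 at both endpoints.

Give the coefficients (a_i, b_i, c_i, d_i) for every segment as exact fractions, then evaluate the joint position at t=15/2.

Δ: Δ0=7/2, Δ1=-7/3, Δ2=8, Δ3=-1/2
row 1: diag=10, rhs=-35; c'=3/10, d'=-7/2
row 2: denom=8−3·3/10=71/10; d'=(62−3·-7/2)/(71/10)=725/71
row 3: denom=6−1·10/71=416/71; d'=(-51−1·725/71)/(416/71)=-2173/208
back: M3=-2173/208
back: M2=725/71−10/71·-2173/208=1215/104
back: M1=-7/2−3/10·1215/104=-1457/208
M: M0=0, M1=-1457/208, M2=1215/104, M3=-2173/208, M4=0
seg 0: a=-3, c=M0/2=0, d=(M1−M0)/(6·2)=-1457/2496, b=Δ0−h0·(2M0+M1)/6=3641/624
seg 1: a=4, c=M1/2=-1457/416, d=(M2−M1)/(6·3)=299/288, b=Δ1−h1·(2M1+M2)/6=-365/312
seg 2: a=-3, c=M2/2=1215/208, d=(M3−M2)/(6·1)=-4603/1248, b=Δ2−h2·(2M2+M3)/6=7297/1248
seg 3: a=5, c=M3/2=-2173/416, d=(M4−M3)/(6·2)=2173/2496, b=Δ3−h3·(2M3+M4)/6=2017/312
t_q=15/2 → seg 3, τ=3/2; S=5+2017/312·τ+-2173/416·τ²+2173/2496·τ³=39153/6656

  seg 0: a=-3 b=3641/624 c=0 d=-1457/2496
  seg 1: a=4 b=-365/312 c=-1457/416 d=299/288
  seg 2: a=-3 b=7297/1248 c=1215/208 d=-4603/1248
  seg 3: a=5 b=2017/312 c=-2173/416 d=2173/2496
S(15/2) = 39153/6656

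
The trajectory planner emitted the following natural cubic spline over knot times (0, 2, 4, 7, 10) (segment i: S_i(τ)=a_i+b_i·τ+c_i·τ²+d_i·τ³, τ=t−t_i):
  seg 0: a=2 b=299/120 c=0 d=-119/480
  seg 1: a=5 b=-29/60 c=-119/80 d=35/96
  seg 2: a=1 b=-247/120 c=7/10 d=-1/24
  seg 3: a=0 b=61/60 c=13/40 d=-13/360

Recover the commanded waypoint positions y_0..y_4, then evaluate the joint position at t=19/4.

y_0=2 y_1=5 y_2=1 y_3=0 y_4=5
S(19/4) = -429/2560

y_0 = S_0(0) = a_0 = 2
y_1 = S_1(0) = a_1 = 5
y_2 = S_2(0) = a_2 = 1
y_3 = S_3(0) = a_3 = 0
y_4 = S_3(3) = 5
t_q=19/4 is in segment 2 (τ=3/4); S_2(τ)=-429/2560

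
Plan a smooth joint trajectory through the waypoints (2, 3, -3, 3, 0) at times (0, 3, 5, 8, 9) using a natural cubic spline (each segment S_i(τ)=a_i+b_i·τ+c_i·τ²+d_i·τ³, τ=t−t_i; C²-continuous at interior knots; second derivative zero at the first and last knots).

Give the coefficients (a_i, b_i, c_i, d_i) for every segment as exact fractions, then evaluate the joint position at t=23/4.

  seg 0: a=2 b=211/113 c=0 d=-520/3051
  seg 1: a=3 b=-309/113 c=-520/339 d=475/678
  seg 2: a=-3 b=-157/339 c=905/339 d=-1880/3051
  seg 3: a=3 b=-367/339 c=-325/113 d=325/339
S(23/4) = -3807/1808

Δ: Δ0=1/3, Δ1=-3, Δ2=2, Δ3=-3
row 1: diag=10, rhs=-20; c'=1/5, d'=-2
row 2: denom=10−2·1/5=48/5; d'=(30−2·-2)/(48/5)=85/24
row 3: denom=8−3·5/16=113/16; d'=(-30−3·85/24)/(113/16)=-650/113
back: M3=-650/113
back: M2=85/24−5/16·-650/113=1810/339
back: M1=-2−1/5·1810/339=-1040/339
M: M0=0, M1=-1040/339, M2=1810/339, M3=-650/113, M4=0
seg 0: a=2, c=M0/2=0, d=(M1−M0)/(6·3)=-520/3051, b=Δ0−h0·(2M0+M1)/6=211/113
seg 1: a=3, c=M1/2=-520/339, d=(M2−M1)/(6·2)=475/678, b=Δ1−h1·(2M1+M2)/6=-309/113
seg 2: a=-3, c=M2/2=905/339, d=(M3−M2)/(6·3)=-1880/3051, b=Δ2−h2·(2M2+M3)/6=-157/339
seg 3: a=3, c=M3/2=-325/113, d=(M4−M3)/(6·1)=325/339, b=Δ3−h3·(2M3+M4)/6=-367/339
t_q=23/4 → seg 2, τ=3/4; S=-3+-157/339·τ+905/339·τ²+-1880/3051·τ³=-3807/1808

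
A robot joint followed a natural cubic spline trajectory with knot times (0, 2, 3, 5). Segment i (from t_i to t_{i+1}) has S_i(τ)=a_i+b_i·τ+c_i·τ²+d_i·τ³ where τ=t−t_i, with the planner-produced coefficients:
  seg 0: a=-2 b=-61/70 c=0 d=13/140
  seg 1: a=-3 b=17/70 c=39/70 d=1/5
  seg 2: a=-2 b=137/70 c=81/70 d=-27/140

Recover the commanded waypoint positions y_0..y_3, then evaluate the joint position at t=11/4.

y_0 = S_0(0) = a_0 = -2
y_1 = S_1(0) = a_1 = -3
y_2 = S_2(0) = a_2 = -2
y_3 = S_2(2) = 5
t_q=11/4 is in segment 1 (τ=3/4); S_1(τ)=-5421/2240

y_0=-2 y_1=-3 y_2=-2 y_3=5
S(11/4) = -5421/2240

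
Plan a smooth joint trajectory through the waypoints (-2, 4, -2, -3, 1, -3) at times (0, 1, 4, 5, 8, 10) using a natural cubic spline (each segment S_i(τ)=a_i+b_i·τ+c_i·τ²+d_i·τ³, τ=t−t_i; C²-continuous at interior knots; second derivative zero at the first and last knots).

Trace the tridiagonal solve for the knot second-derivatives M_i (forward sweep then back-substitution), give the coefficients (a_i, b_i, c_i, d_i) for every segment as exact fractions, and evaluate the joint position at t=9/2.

Δ: Δ0=6, Δ1=-2, Δ2=-1, Δ3=4/3, Δ4=-2
row 1: diag=8, rhs=-48; c'=3/8, d'=-6
row 2: denom=8−3·3/8=55/8; d'=(6−3·-6)/(55/8)=192/55
row 3: denom=8−1·8/55=432/55; d'=(14−1·192/55)/(432/55)=289/216
row 4: denom=10−3·55/144=425/48; d'=(-20−3·289/216)/(425/48)=-3458/1275
back: M4=-3458/1275
back: M3=289/216−55/144·-3458/1275=1816/765
back: M2=192/55−8/55·1816/765=12032/3825
back: M1=-6−3/8·12032/3825=-9154/1275
M: M0=0, M1=-9154/1275, M2=12032/3825, M3=1816/765, M4=-3458/1275, M5=0
seg 0: a=-2, c=M0/2=0, d=(M1−M0)/(6·1)=-4577/3825, b=Δ0−h0·(2M0+M1)/6=27527/3825
seg 1: a=4, c=M1/2=-4577/1275, d=(M2−M1)/(6·3)=19747/34425, b=Δ1−h1·(2M1+M2)/6=13796/3825
seg 2: a=-2, c=M2/2=6016/3825, d=(M3−M2)/(6·1)=-164/1275, b=Δ2−h2·(2M2+M3)/6=-9349/3825
seg 3: a=-3, c=M3/2=908/765, d=(M4−M3)/(6·3)=-9727/34425, b=Δ3−h3·(2M3+M4)/6=71/225
seg 4: a=1, c=M4/2=-1729/1275, d=(M5−M4)/(6·2)=1729/7650, b=Δ4−h4·(2M4+M5)/6=-734/3825
t_q=9/2 → seg 2, τ=1/2; S=-2+-9349/3825·τ+6016/3825·τ²+-164/1275·τ³=-10882/3825

  seg 0: a=-2 b=27527/3825 c=0 d=-4577/3825
  seg 1: a=4 b=13796/3825 c=-4577/1275 d=19747/34425
  seg 2: a=-2 b=-9349/3825 c=6016/3825 d=-164/1275
  seg 3: a=-3 b=71/225 c=908/765 d=-9727/34425
  seg 4: a=1 b=-734/3825 c=-1729/1275 d=1729/7650
S(9/2) = -10882/3825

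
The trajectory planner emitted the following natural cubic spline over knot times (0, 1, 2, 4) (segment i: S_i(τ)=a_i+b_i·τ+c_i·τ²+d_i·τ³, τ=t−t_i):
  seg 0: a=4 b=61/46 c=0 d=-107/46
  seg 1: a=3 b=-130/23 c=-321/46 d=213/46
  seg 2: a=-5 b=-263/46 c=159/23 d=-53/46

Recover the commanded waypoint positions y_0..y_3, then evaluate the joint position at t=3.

y_0=4 y_1=3 y_2=-5 y_3=2
S(3) = -114/23

y_0 = S_0(0) = a_0 = 4
y_1 = S_1(0) = a_1 = 3
y_2 = S_2(0) = a_2 = -5
y_3 = S_2(2) = 2
t_q=3 is in segment 2 (τ=1); S_2(τ)=-114/23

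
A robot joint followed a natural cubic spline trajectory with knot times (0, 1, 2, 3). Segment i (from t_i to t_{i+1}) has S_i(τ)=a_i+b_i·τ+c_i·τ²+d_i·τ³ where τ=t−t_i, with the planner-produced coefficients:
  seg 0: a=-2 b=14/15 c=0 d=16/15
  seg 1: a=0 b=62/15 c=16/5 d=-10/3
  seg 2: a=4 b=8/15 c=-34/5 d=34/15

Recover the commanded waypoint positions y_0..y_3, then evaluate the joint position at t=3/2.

y_0=-2 y_1=0 y_2=4 y_3=0
S(3/2) = 49/20

y_0 = S_0(0) = a_0 = -2
y_1 = S_1(0) = a_1 = 0
y_2 = S_2(0) = a_2 = 4
y_3 = S_2(1) = 0
t_q=3/2 is in segment 1 (τ=1/2); S_1(τ)=49/20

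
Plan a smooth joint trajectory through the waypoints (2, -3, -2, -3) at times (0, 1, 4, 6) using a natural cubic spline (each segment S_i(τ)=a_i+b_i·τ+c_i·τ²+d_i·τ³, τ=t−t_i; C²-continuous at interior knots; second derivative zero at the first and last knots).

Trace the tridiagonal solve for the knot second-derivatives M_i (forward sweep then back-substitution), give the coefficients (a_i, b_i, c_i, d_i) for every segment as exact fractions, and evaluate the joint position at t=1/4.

  seg 0: a=2 b=-2465/426 c=0 d=335/426
  seg 1: a=-3 b=-730/213 c=335/142 d=-157/426
  seg 2: a=-2 b=331/426 c=-68/71 d=34/213
S(1/4) = 5141/9088

Δ: Δ0=-5, Δ1=1/3, Δ2=-1/2
row 1: diag=8, rhs=32; c'=3/8, d'=4
row 2: denom=10−3·3/8=71/8; d'=(-5−3·4)/(71/8)=-136/71
back: M2=-136/71
back: M1=4−3/8·-136/71=335/71
M: M0=0, M1=335/71, M2=-136/71, M3=0
seg 0: a=2, c=M0/2=0, d=(M1−M0)/(6·1)=335/426, b=Δ0−h0·(2M0+M1)/6=-2465/426
seg 1: a=-3, c=M1/2=335/142, d=(M2−M1)/(6·3)=-157/426, b=Δ1−h1·(2M1+M2)/6=-730/213
seg 2: a=-2, c=M2/2=-68/71, d=(M3−M2)/(6·2)=34/213, b=Δ2−h2·(2M2+M3)/6=331/426
t_q=1/4 → seg 0, τ=1/4; S=2+-2465/426·τ+0·τ²+335/426·τ³=5141/9088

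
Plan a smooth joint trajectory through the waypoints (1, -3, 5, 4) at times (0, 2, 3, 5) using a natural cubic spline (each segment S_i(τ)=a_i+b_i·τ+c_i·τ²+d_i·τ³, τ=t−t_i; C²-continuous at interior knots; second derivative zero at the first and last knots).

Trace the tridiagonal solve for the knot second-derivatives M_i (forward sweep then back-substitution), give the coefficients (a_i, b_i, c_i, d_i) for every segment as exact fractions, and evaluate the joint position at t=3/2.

Δ: Δ0=-2, Δ1=8, Δ2=-1/2
row 1: diag=6, rhs=60; c'=1/6, d'=10
row 2: denom=6−1·1/6=35/6; d'=(-51−1·10)/(35/6)=-366/35
back: M2=-366/35
back: M1=10−1/6·-366/35=411/35
M: M0=0, M1=411/35, M2=-366/35, M3=0
seg 0: a=1, c=M0/2=0, d=(M1−M0)/(6·2)=137/140, b=Δ0−h0·(2M0+M1)/6=-207/35
seg 1: a=-3, c=M1/2=411/70, d=(M2−M1)/(6·1)=-37/10, b=Δ1−h1·(2M1+M2)/6=204/35
seg 2: a=5, c=M2/2=-183/35, d=(M3−M2)/(6·2)=61/70, b=Δ2−h2·(2M2+M3)/6=453/70
t_q=3/2 → seg 0, τ=3/2; S=1+-207/35·τ+0·τ²+137/140·τ³=-731/160

  seg 0: a=1 b=-207/35 c=0 d=137/140
  seg 1: a=-3 b=204/35 c=411/70 d=-37/10
  seg 2: a=5 b=453/70 c=-183/35 d=61/70
S(3/2) = -731/160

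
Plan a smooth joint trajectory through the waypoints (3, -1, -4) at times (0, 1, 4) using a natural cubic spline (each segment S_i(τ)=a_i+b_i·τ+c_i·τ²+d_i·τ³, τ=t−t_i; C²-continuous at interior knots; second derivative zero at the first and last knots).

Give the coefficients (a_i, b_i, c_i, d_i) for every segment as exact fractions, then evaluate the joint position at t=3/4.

Δ: Δ0=-4, Δ1=-1
row 1: diag=8, rhs=18; c'=3/8, d'=9/4
back: M1=9/4
M: M0=0, M1=9/4, M2=0
seg 0: a=3, c=M0/2=0, d=(M1−M0)/(6·1)=3/8, b=Δ0−h0·(2M0+M1)/6=-35/8
seg 1: a=-1, c=M1/2=9/8, d=(M2−M1)/(6·3)=-1/8, b=Δ1−h1·(2M1+M2)/6=-13/4
t_q=3/4 → seg 0, τ=3/4; S=3+-35/8·τ+0·τ²+3/8·τ³=-63/512

  seg 0: a=3 b=-35/8 c=0 d=3/8
  seg 1: a=-1 b=-13/4 c=9/8 d=-1/8
S(3/4) = -63/512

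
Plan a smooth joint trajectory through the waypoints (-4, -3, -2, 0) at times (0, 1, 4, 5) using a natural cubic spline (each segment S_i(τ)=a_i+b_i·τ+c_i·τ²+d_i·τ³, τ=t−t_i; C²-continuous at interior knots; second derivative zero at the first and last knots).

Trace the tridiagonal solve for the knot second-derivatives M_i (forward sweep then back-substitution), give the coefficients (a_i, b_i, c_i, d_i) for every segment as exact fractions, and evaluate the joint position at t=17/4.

Δ: Δ0=1, Δ1=1/3, Δ2=2
row 1: diag=8, rhs=-4; c'=3/8, d'=-1/2
row 2: denom=8−3·3/8=55/8; d'=(10−3·-1/2)/(55/8)=92/55
back: M2=92/55
back: M1=-1/2−3/8·92/55=-62/55
M: M0=0, M1=-62/55, M2=92/55, M3=0
seg 0: a=-4, c=M0/2=0, d=(M1−M0)/(6·1)=-31/165, b=Δ0−h0·(2M0+M1)/6=196/165
seg 1: a=-3, c=M1/2=-31/55, d=(M2−M1)/(6·3)=7/45, b=Δ1−h1·(2M1+M2)/6=103/165
seg 2: a=-2, c=M2/2=46/55, d=(M3−M2)/(6·1)=-46/165, b=Δ2−h2·(2M2+M3)/6=238/165
t_q=17/4 → seg 2, τ=1/4; S=-2+238/165·τ+46/55·τ²+-46/165·τ³=-2801/1760

  seg 0: a=-4 b=196/165 c=0 d=-31/165
  seg 1: a=-3 b=103/165 c=-31/55 d=7/45
  seg 2: a=-2 b=238/165 c=46/55 d=-46/165
S(17/4) = -2801/1760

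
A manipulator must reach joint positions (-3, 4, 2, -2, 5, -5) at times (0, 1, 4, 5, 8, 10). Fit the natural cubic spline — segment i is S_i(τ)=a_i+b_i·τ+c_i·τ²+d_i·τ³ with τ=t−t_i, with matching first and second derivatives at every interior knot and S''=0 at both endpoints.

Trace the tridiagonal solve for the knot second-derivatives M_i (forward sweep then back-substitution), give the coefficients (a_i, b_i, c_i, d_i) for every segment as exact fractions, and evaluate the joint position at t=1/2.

Δ: Δ0=7, Δ1=-2/3, Δ2=-4, Δ3=7/3, Δ4=-5
row 1: diag=8, rhs=-46; c'=3/8, d'=-23/4
row 2: denom=8−3·3/8=55/8; d'=(-20−3·-23/4)/(55/8)=-2/5
row 3: denom=8−1·8/55=432/55; d'=(38−1·-2/5)/(432/55)=44/9
row 4: denom=10−3·55/144=425/48; d'=(-44−3·44/9)/(425/48)=-2816/425
back: M4=-2816/425
back: M3=44/9−55/144·-2816/425=1892/255
back: M2=-2/5−8/55·1892/255=-1886/1275
back: M1=-23/4−3/8·-1886/1275=-2208/425
M: M0=0, M1=-2208/425, M2=-1886/1275, M3=1892/255, M4=-2816/425, M5=0
seg 0: a=-3, c=M0/2=0, d=(M1−M0)/(6·1)=-368/425, b=Δ0−h0·(2M0+M1)/6=3343/425
seg 1: a=4, c=M1/2=-1104/425, d=(M2−M1)/(6·3)=2369/11475, b=Δ1−h1·(2M1+M2)/6=2239/425
seg 2: a=2, c=M2/2=-943/1275, d=(M3−M2)/(6·1)=1891/1275, b=Δ2−h2·(2M2+M3)/6=-2016/425
seg 3: a=-2, c=M3/2=946/255, d=(M4−M3)/(6·3)=-8954/11475, b=Δ3−h3·(2M3+M4)/6=-133/75
seg 4: a=5, c=M4/2=-1408/425, d=(M5−M4)/(6·2)=704/1275, b=Δ4−h4·(2M4+M5)/6=-743/1275
t_q=1/2 → seg 0, τ=1/2; S=-3+3343/425·τ+0·τ²+-368/425·τ³=701/850

  seg 0: a=-3 b=3343/425 c=0 d=-368/425
  seg 1: a=4 b=2239/425 c=-1104/425 d=2369/11475
  seg 2: a=2 b=-2016/425 c=-943/1275 d=1891/1275
  seg 3: a=-2 b=-133/75 c=946/255 d=-8954/11475
  seg 4: a=5 b=-743/1275 c=-1408/425 d=704/1275
S(1/2) = 701/850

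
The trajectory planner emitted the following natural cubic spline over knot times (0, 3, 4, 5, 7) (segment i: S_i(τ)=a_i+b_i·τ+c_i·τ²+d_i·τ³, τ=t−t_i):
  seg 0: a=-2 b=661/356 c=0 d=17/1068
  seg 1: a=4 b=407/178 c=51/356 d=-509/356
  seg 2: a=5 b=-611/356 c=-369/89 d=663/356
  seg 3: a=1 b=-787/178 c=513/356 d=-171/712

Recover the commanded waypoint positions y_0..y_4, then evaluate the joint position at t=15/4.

y_0 = S_0(0) = a_0 = -2
y_1 = S_1(0) = a_1 = 4
y_2 = S_2(0) = a_2 = 5
y_3 = S_3(0) = a_3 = 1
y_4 = S_3(2) = -4
t_q=15/4 is in segment 1 (τ=3/4); S_1(τ)=118301/22784

y_0=-2 y_1=4 y_2=5 y_3=1 y_4=-4
S(15/4) = 118301/22784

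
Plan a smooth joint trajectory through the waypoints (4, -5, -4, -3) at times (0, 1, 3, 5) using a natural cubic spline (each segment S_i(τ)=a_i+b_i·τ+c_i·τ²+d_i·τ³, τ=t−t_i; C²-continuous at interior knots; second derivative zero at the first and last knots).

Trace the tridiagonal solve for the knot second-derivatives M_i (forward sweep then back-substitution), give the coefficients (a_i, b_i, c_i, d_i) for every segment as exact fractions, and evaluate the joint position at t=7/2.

Δ: Δ0=-9, Δ1=1/2, Δ2=1/2
row 1: diag=6, rhs=57; c'=1/3, d'=19/2
row 2: denom=8−2·1/3=22/3; d'=(0−2·19/2)/(22/3)=-57/22
back: M2=-57/22
back: M1=19/2−1/3·-57/22=114/11
M: M0=0, M1=114/11, M2=-57/22, M3=0
seg 0: a=4, c=M0/2=0, d=(M1−M0)/(6·1)=19/11, b=Δ0−h0·(2M0+M1)/6=-118/11
seg 1: a=-5, c=M1/2=57/11, d=(M2−M1)/(6·2)=-95/88, b=Δ1−h1·(2M1+M2)/6=-61/11
seg 2: a=-4, c=M2/2=-57/44, d=(M3−M2)/(6·2)=19/88, b=Δ2−h2·(2M2+M3)/6=49/22
t_q=7/2 → seg 2, τ=1/2; S=-4+49/22·τ+-57/44·τ²+19/88·τ³=-2241/704

  seg 0: a=4 b=-118/11 c=0 d=19/11
  seg 1: a=-5 b=-61/11 c=57/11 d=-95/88
  seg 2: a=-4 b=49/22 c=-57/44 d=19/88
S(7/2) = -2241/704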